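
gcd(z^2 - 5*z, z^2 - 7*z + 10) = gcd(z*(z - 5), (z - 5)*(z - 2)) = z - 5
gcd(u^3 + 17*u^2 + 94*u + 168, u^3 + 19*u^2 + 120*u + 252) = u^2 + 13*u + 42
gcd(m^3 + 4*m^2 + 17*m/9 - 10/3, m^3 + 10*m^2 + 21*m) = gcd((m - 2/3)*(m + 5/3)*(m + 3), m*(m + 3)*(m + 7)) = m + 3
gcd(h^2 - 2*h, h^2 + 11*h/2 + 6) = 1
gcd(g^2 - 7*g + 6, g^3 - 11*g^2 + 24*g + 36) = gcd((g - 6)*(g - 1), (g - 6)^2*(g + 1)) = g - 6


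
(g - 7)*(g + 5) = g^2 - 2*g - 35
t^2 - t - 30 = (t - 6)*(t + 5)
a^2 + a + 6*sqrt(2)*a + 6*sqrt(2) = (a + 1)*(a + 6*sqrt(2))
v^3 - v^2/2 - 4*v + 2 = (v - 2)*(v - 1/2)*(v + 2)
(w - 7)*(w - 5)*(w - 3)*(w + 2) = w^4 - 13*w^3 + 41*w^2 + 37*w - 210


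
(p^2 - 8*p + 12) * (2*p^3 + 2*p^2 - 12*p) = 2*p^5 - 14*p^4 - 4*p^3 + 120*p^2 - 144*p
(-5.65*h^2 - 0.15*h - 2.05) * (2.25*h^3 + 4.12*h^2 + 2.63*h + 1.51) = -12.7125*h^5 - 23.6155*h^4 - 20.09*h^3 - 17.372*h^2 - 5.618*h - 3.0955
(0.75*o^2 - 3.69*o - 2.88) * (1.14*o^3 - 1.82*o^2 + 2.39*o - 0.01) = 0.855*o^5 - 5.5716*o^4 + 5.2251*o^3 - 3.585*o^2 - 6.8463*o + 0.0288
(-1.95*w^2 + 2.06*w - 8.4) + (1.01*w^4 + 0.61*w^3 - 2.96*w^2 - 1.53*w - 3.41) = 1.01*w^4 + 0.61*w^3 - 4.91*w^2 + 0.53*w - 11.81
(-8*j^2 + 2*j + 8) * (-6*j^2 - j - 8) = 48*j^4 - 4*j^3 + 14*j^2 - 24*j - 64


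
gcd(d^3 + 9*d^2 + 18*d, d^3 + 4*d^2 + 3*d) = d^2 + 3*d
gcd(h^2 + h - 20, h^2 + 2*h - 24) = h - 4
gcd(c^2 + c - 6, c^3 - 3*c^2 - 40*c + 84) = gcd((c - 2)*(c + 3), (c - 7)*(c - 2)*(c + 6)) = c - 2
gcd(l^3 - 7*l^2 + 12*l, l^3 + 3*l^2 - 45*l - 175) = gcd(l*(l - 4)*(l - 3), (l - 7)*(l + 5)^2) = 1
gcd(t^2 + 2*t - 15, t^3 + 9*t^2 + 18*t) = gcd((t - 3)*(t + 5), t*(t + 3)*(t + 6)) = 1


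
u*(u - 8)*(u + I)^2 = u^4 - 8*u^3 + 2*I*u^3 - u^2 - 16*I*u^2 + 8*u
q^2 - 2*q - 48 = (q - 8)*(q + 6)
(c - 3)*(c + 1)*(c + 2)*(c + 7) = c^4 + 7*c^3 - 7*c^2 - 55*c - 42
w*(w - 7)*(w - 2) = w^3 - 9*w^2 + 14*w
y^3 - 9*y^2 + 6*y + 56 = (y - 7)*(y - 4)*(y + 2)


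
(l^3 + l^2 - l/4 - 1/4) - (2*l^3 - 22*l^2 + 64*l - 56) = -l^3 + 23*l^2 - 257*l/4 + 223/4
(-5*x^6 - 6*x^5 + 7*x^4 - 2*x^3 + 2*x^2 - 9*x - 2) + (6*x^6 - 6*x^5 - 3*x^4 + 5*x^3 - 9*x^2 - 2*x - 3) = x^6 - 12*x^5 + 4*x^4 + 3*x^3 - 7*x^2 - 11*x - 5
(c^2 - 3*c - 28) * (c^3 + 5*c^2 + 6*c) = c^5 + 2*c^4 - 37*c^3 - 158*c^2 - 168*c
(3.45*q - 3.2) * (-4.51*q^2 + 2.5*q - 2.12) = -15.5595*q^3 + 23.057*q^2 - 15.314*q + 6.784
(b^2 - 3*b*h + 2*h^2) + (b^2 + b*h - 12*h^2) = 2*b^2 - 2*b*h - 10*h^2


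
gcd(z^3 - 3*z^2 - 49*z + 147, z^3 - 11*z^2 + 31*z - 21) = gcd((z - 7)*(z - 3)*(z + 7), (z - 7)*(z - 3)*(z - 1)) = z^2 - 10*z + 21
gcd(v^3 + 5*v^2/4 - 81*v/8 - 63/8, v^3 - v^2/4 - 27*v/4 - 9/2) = v^2 - 9*v/4 - 9/4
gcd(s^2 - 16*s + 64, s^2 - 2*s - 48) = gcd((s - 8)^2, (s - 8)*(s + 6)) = s - 8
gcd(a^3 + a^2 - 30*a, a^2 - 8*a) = a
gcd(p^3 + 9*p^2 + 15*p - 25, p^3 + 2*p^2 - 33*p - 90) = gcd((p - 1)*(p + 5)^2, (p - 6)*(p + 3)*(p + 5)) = p + 5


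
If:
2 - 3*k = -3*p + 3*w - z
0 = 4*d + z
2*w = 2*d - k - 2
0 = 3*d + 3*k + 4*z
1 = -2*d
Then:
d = -1/2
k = -13/6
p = -47/12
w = -5/12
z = 2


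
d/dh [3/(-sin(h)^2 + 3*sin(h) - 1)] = 3*(2*sin(h) - 3)*cos(h)/(sin(h)^2 - 3*sin(h) + 1)^2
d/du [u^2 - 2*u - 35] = 2*u - 2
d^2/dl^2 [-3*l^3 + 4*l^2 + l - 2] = 8 - 18*l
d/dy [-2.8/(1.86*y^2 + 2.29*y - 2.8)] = (10.416*y + 6.412)/(1.86*y^2 + 2.29*y - 2.8)^2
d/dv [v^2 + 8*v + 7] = 2*v + 8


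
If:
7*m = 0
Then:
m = 0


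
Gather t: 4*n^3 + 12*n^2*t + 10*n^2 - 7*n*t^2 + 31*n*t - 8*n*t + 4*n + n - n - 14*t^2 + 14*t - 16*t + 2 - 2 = 4*n^3 + 10*n^2 + 4*n + t^2*(-7*n - 14) + t*(12*n^2 + 23*n - 2)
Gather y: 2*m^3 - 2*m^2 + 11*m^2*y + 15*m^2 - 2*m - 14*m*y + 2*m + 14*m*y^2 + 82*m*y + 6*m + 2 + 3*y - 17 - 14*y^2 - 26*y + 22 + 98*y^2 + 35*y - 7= 2*m^3 + 13*m^2 + 6*m + y^2*(14*m + 84) + y*(11*m^2 + 68*m + 12)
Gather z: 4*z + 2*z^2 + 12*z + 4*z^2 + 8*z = 6*z^2 + 24*z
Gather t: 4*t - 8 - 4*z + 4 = 4*t - 4*z - 4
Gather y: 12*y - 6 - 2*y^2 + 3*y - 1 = -2*y^2 + 15*y - 7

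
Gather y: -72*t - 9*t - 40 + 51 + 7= 18 - 81*t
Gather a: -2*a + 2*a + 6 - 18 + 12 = 0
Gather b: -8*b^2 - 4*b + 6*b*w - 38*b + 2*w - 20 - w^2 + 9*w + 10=-8*b^2 + b*(6*w - 42) - w^2 + 11*w - 10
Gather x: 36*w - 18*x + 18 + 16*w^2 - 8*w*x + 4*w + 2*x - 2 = 16*w^2 + 40*w + x*(-8*w - 16) + 16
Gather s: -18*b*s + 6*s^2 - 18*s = 6*s^2 + s*(-18*b - 18)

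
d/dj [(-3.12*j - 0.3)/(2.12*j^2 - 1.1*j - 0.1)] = (6.6144*j^2 + 1.272*j - 0.018)/(4.4944*j^4 - 4.664*j^3 + 0.786*j^2 + 0.22*j + 0.01)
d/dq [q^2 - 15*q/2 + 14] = 2*q - 15/2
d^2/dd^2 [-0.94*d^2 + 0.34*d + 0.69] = -1.88000000000000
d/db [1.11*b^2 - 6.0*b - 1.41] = 2.22*b - 6.0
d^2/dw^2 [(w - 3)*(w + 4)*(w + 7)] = 6*w + 16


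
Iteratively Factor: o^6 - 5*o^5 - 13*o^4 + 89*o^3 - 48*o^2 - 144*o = (o - 3)*(o^5 - 2*o^4 - 19*o^3 + 32*o^2 + 48*o) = (o - 4)*(o - 3)*(o^4 + 2*o^3 - 11*o^2 - 12*o) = (o - 4)*(o - 3)*(o + 4)*(o^3 - 2*o^2 - 3*o) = (o - 4)*(o - 3)^2*(o + 4)*(o^2 + o) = (o - 4)*(o - 3)^2*(o + 1)*(o + 4)*(o)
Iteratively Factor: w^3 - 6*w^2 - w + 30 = (w - 3)*(w^2 - 3*w - 10) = (w - 5)*(w - 3)*(w + 2)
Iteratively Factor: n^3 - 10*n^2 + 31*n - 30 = (n - 3)*(n^2 - 7*n + 10) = (n - 3)*(n - 2)*(n - 5)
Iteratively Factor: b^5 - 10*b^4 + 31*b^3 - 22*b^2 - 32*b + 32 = (b - 1)*(b^4 - 9*b^3 + 22*b^2 - 32) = (b - 2)*(b - 1)*(b^3 - 7*b^2 + 8*b + 16) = (b - 4)*(b - 2)*(b - 1)*(b^2 - 3*b - 4) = (b - 4)*(b - 2)*(b - 1)*(b + 1)*(b - 4)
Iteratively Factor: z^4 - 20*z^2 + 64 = (z - 2)*(z^3 + 2*z^2 - 16*z - 32) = (z - 2)*(z + 4)*(z^2 - 2*z - 8) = (z - 2)*(z + 2)*(z + 4)*(z - 4)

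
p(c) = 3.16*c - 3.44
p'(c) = 3.16000000000000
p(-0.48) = -4.96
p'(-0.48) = 3.16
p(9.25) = 25.79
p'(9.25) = 3.16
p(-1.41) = -7.90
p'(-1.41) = 3.16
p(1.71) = 1.96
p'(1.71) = 3.16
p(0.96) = -0.41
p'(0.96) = 3.16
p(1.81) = 2.28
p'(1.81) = 3.16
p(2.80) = 5.41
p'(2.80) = 3.16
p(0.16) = -2.93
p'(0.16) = 3.16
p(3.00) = 6.04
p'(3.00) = 3.16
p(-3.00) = -12.92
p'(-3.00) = 3.16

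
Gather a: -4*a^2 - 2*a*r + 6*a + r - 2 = -4*a^2 + a*(6 - 2*r) + r - 2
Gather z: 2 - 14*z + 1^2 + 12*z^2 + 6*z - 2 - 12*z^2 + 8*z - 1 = 0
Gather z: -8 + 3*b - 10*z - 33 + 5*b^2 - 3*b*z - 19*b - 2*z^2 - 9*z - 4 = 5*b^2 - 16*b - 2*z^2 + z*(-3*b - 19) - 45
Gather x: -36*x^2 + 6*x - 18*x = -36*x^2 - 12*x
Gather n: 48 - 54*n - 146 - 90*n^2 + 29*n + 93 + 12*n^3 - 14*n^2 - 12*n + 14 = 12*n^3 - 104*n^2 - 37*n + 9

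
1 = 1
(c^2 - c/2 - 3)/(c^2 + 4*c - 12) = (c + 3/2)/(c + 6)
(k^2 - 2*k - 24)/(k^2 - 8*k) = (k^2 - 2*k - 24)/(k*(k - 8))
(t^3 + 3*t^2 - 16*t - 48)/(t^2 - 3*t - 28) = (t^2 - t - 12)/(t - 7)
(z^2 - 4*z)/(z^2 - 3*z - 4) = z/(z + 1)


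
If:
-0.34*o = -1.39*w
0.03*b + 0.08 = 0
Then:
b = -2.67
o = 4.08823529411765*w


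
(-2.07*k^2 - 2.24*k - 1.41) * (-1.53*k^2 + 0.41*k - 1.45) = 3.1671*k^4 + 2.5785*k^3 + 4.2404*k^2 + 2.6699*k + 2.0445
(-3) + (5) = 2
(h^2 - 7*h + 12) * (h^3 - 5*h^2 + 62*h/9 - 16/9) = h^5 - 12*h^4 + 485*h^3/9 - 110*h^2 + 856*h/9 - 64/3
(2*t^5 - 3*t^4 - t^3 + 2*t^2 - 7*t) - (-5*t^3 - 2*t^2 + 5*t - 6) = 2*t^5 - 3*t^4 + 4*t^3 + 4*t^2 - 12*t + 6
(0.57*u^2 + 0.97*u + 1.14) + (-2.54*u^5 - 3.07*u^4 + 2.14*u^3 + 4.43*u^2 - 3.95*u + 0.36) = -2.54*u^5 - 3.07*u^4 + 2.14*u^3 + 5.0*u^2 - 2.98*u + 1.5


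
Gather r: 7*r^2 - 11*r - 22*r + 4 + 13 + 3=7*r^2 - 33*r + 20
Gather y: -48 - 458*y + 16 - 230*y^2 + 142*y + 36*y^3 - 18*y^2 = 36*y^3 - 248*y^2 - 316*y - 32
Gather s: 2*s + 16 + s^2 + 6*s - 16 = s^2 + 8*s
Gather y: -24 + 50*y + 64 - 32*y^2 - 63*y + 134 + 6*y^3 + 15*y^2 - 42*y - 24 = 6*y^3 - 17*y^2 - 55*y + 150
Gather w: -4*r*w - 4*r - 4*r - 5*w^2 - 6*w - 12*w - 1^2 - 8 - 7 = -8*r - 5*w^2 + w*(-4*r - 18) - 16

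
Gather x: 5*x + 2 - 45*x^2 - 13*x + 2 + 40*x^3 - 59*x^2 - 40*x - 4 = 40*x^3 - 104*x^2 - 48*x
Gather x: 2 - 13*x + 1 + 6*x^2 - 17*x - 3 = 6*x^2 - 30*x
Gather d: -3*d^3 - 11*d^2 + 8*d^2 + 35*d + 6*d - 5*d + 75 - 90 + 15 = -3*d^3 - 3*d^2 + 36*d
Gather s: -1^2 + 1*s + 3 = s + 2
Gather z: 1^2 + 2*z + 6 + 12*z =14*z + 7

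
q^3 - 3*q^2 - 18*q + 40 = (q - 5)*(q - 2)*(q + 4)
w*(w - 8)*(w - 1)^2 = w^4 - 10*w^3 + 17*w^2 - 8*w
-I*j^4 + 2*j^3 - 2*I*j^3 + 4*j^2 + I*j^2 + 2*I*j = j*(j + 2)*(j + I)*(-I*j + 1)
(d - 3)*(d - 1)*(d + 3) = d^3 - d^2 - 9*d + 9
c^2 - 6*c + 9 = (c - 3)^2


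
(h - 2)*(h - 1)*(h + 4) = h^3 + h^2 - 10*h + 8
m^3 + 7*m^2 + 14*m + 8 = (m + 1)*(m + 2)*(m + 4)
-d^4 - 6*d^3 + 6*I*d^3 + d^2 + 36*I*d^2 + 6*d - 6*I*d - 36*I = (d + 6)*(d - 6*I)*(-I*d - I)*(-I*d + I)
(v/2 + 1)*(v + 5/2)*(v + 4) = v^3/2 + 17*v^2/4 + 23*v/2 + 10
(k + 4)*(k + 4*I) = k^2 + 4*k + 4*I*k + 16*I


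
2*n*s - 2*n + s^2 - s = (2*n + s)*(s - 1)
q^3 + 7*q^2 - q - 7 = (q - 1)*(q + 1)*(q + 7)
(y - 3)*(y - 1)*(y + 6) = y^3 + 2*y^2 - 21*y + 18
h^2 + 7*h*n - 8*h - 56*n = (h - 8)*(h + 7*n)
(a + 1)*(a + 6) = a^2 + 7*a + 6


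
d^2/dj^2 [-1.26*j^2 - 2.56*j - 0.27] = -2.52000000000000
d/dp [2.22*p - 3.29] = 2.22000000000000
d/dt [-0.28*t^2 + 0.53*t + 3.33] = 0.53 - 0.56*t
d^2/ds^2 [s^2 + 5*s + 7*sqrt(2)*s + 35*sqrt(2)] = 2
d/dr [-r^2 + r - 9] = 1 - 2*r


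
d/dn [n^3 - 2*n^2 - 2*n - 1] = 3*n^2 - 4*n - 2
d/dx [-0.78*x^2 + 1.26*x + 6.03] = 1.26 - 1.56*x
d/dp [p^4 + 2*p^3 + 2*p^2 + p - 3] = 4*p^3 + 6*p^2 + 4*p + 1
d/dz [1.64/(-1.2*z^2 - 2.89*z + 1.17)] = (3.936*z + 4.7396)/(1.2*z^2 + 2.89*z - 1.17)^2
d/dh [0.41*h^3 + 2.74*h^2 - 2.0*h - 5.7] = 1.23*h^2 + 5.48*h - 2.0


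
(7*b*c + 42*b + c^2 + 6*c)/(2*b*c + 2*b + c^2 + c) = (7*b*c + 42*b + c^2 + 6*c)/(2*b*c + 2*b + c^2 + c)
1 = 1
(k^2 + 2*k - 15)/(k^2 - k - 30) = (k - 3)/(k - 6)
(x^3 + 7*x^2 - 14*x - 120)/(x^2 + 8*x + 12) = (x^2 + x - 20)/(x + 2)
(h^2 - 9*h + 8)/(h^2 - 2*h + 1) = (h - 8)/(h - 1)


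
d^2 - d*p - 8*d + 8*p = (d - 8)*(d - p)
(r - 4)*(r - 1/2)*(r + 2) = r^3 - 5*r^2/2 - 7*r + 4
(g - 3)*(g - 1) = g^2 - 4*g + 3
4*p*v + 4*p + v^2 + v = (4*p + v)*(v + 1)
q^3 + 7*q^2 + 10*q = q*(q + 2)*(q + 5)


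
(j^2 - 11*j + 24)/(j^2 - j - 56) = (j - 3)/(j + 7)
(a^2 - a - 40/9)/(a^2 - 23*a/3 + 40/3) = (a + 5/3)/(a - 5)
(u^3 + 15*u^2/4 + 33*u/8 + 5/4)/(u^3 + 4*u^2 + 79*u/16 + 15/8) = 2*(2*u + 1)/(4*u + 3)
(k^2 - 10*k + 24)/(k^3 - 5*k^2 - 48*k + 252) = (k - 4)/(k^2 + k - 42)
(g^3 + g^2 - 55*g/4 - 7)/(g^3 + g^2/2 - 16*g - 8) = (g - 7/2)/(g - 4)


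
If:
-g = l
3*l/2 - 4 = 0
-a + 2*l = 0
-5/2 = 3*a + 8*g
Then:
No Solution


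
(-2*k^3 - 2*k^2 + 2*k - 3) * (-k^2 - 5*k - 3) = 2*k^5 + 12*k^4 + 14*k^3 - k^2 + 9*k + 9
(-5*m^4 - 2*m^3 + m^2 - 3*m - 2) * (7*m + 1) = -35*m^5 - 19*m^4 + 5*m^3 - 20*m^2 - 17*m - 2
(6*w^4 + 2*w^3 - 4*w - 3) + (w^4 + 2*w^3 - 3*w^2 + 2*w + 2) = 7*w^4 + 4*w^3 - 3*w^2 - 2*w - 1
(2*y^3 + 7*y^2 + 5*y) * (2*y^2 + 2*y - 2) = 4*y^5 + 18*y^4 + 20*y^3 - 4*y^2 - 10*y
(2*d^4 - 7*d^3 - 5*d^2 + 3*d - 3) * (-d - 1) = -2*d^5 + 5*d^4 + 12*d^3 + 2*d^2 + 3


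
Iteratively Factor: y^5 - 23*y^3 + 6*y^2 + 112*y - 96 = (y + 4)*(y^4 - 4*y^3 - 7*y^2 + 34*y - 24) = (y - 4)*(y + 4)*(y^3 - 7*y + 6) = (y - 4)*(y + 3)*(y + 4)*(y^2 - 3*y + 2) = (y - 4)*(y - 1)*(y + 3)*(y + 4)*(y - 2)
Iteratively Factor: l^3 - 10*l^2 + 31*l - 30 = (l - 3)*(l^2 - 7*l + 10) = (l - 3)*(l - 2)*(l - 5)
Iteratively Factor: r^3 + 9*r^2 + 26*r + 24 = (r + 3)*(r^2 + 6*r + 8) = (r + 3)*(r + 4)*(r + 2)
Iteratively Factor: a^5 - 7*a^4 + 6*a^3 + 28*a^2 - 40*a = (a - 2)*(a^4 - 5*a^3 - 4*a^2 + 20*a) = (a - 2)^2*(a^3 - 3*a^2 - 10*a) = (a - 2)^2*(a + 2)*(a^2 - 5*a) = a*(a - 2)^2*(a + 2)*(a - 5)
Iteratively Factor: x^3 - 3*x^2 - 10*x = (x + 2)*(x^2 - 5*x) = x*(x + 2)*(x - 5)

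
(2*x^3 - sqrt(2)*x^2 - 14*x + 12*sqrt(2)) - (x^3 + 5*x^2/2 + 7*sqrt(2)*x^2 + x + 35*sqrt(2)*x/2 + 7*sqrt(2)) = x^3 - 8*sqrt(2)*x^2 - 5*x^2/2 - 35*sqrt(2)*x/2 - 15*x + 5*sqrt(2)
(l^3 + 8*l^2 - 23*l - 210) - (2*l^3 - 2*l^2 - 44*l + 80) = -l^3 + 10*l^2 + 21*l - 290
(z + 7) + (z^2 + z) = z^2 + 2*z + 7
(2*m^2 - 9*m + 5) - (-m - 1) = 2*m^2 - 8*m + 6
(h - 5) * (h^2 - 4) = h^3 - 5*h^2 - 4*h + 20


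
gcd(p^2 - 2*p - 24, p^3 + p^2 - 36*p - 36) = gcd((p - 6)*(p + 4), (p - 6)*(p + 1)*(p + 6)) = p - 6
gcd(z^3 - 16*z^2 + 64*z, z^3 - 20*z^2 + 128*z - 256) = z^2 - 16*z + 64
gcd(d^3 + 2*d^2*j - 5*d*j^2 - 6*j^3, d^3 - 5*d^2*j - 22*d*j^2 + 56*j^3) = d - 2*j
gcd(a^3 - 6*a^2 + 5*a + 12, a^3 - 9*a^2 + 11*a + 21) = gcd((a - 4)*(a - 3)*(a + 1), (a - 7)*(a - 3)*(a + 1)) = a^2 - 2*a - 3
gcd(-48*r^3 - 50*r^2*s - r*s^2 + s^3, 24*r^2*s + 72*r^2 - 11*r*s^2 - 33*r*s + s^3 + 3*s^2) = 8*r - s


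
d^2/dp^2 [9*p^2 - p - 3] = 18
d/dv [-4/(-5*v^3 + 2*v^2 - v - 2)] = 4*(-15*v^2 + 4*v - 1)/(5*v^3 - 2*v^2 + v + 2)^2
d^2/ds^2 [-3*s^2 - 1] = -6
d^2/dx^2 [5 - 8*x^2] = -16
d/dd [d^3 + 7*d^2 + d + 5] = 3*d^2 + 14*d + 1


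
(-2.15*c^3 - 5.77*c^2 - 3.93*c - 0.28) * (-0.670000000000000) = 1.4405*c^3 + 3.8659*c^2 + 2.6331*c + 0.1876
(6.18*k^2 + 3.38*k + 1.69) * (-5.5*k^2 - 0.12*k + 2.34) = -33.99*k^4 - 19.3316*k^3 + 4.7606*k^2 + 7.7064*k + 3.9546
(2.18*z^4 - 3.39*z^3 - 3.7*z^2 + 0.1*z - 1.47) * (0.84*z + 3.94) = 1.8312*z^5 + 5.7416*z^4 - 16.4646*z^3 - 14.494*z^2 - 0.8408*z - 5.7918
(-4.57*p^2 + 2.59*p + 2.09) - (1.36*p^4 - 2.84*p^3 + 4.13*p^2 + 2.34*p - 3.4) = -1.36*p^4 + 2.84*p^3 - 8.7*p^2 + 0.25*p + 5.49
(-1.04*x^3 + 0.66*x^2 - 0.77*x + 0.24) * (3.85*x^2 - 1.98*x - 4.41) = -4.004*x^5 + 4.6002*x^4 + 0.3151*x^3 - 0.462*x^2 + 2.9205*x - 1.0584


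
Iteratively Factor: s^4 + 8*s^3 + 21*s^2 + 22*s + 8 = (s + 1)*(s^3 + 7*s^2 + 14*s + 8) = (s + 1)*(s + 4)*(s^2 + 3*s + 2) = (s + 1)*(s + 2)*(s + 4)*(s + 1)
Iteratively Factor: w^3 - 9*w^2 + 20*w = (w - 4)*(w^2 - 5*w) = (w - 5)*(w - 4)*(w)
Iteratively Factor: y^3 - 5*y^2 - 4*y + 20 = (y + 2)*(y^2 - 7*y + 10) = (y - 2)*(y + 2)*(y - 5)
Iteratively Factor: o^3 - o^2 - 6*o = (o - 3)*(o^2 + 2*o) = (o - 3)*(o + 2)*(o)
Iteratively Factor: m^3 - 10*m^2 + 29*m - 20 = (m - 1)*(m^2 - 9*m + 20) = (m - 5)*(m - 1)*(m - 4)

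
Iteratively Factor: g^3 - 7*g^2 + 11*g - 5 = (g - 1)*(g^2 - 6*g + 5) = (g - 5)*(g - 1)*(g - 1)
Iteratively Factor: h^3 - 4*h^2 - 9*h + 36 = (h - 4)*(h^2 - 9) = (h - 4)*(h - 3)*(h + 3)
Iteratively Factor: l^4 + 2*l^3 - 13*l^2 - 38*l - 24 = (l - 4)*(l^3 + 6*l^2 + 11*l + 6) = (l - 4)*(l + 2)*(l^2 + 4*l + 3) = (l - 4)*(l + 2)*(l + 3)*(l + 1)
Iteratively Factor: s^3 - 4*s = (s - 2)*(s^2 + 2*s) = (s - 2)*(s + 2)*(s)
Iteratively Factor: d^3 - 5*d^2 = (d)*(d^2 - 5*d) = d*(d - 5)*(d)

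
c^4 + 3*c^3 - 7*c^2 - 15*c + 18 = (c - 2)*(c - 1)*(c + 3)^2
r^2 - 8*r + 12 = (r - 6)*(r - 2)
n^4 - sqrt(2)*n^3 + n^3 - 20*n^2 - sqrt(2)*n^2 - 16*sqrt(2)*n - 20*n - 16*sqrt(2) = (n + 1)*(n - 4*sqrt(2))*(n + sqrt(2))*(n + 2*sqrt(2))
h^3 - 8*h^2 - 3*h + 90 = (h - 6)*(h - 5)*(h + 3)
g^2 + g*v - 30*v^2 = (g - 5*v)*(g + 6*v)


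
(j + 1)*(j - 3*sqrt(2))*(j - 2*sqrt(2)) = j^3 - 5*sqrt(2)*j^2 + j^2 - 5*sqrt(2)*j + 12*j + 12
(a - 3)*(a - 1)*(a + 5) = a^3 + a^2 - 17*a + 15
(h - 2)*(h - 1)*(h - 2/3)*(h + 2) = h^4 - 5*h^3/3 - 10*h^2/3 + 20*h/3 - 8/3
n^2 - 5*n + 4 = (n - 4)*(n - 1)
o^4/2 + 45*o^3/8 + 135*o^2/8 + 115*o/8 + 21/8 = (o/2 + 1/2)*(o + 1/4)*(o + 3)*(o + 7)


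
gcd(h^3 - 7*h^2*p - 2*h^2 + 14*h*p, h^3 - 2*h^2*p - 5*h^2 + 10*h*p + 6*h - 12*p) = h - 2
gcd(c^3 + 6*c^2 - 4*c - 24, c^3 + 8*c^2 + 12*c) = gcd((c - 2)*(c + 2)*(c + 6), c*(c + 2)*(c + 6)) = c^2 + 8*c + 12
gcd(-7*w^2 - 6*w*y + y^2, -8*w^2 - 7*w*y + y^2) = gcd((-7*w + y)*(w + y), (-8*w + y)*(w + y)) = w + y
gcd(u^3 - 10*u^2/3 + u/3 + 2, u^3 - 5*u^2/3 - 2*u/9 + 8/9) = u^2 - u/3 - 2/3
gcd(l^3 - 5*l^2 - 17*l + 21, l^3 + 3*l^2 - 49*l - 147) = l^2 - 4*l - 21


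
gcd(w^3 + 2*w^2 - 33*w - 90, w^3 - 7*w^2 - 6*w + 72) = w^2 - 3*w - 18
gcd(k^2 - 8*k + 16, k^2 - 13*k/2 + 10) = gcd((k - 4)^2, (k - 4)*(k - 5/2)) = k - 4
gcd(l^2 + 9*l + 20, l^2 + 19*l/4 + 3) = l + 4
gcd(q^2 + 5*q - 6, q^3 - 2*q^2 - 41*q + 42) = q^2 + 5*q - 6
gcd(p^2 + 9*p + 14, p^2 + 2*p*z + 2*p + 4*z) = p + 2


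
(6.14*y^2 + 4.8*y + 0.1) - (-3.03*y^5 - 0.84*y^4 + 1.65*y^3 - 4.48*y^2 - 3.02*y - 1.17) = 3.03*y^5 + 0.84*y^4 - 1.65*y^3 + 10.62*y^2 + 7.82*y + 1.27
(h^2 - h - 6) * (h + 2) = h^3 + h^2 - 8*h - 12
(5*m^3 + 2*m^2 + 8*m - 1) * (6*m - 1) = 30*m^4 + 7*m^3 + 46*m^2 - 14*m + 1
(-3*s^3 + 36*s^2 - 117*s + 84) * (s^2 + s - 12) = -3*s^5 + 33*s^4 - 45*s^3 - 465*s^2 + 1488*s - 1008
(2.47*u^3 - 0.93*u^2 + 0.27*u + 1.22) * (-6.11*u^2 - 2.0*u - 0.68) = -15.0917*u^5 + 0.7423*u^4 - 1.4693*u^3 - 7.3618*u^2 - 2.6236*u - 0.8296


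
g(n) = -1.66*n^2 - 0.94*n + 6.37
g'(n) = -3.32*n - 0.94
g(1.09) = 3.37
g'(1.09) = -4.56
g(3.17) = -13.29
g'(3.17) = -11.46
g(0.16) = 6.18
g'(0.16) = -1.47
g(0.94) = 4.02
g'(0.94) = -4.06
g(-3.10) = -6.67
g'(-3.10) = 9.35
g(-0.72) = 6.19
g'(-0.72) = 1.45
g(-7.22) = -73.38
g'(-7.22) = 23.03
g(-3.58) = -11.54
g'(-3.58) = 10.95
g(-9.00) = -119.63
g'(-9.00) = 28.94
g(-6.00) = -47.75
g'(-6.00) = 18.98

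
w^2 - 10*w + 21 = (w - 7)*(w - 3)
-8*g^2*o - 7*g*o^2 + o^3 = o*(-8*g + o)*(g + o)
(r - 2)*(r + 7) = r^2 + 5*r - 14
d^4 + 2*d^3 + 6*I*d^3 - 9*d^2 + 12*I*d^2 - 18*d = d*(d + 2)*(d + 3*I)^2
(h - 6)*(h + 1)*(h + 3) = h^3 - 2*h^2 - 21*h - 18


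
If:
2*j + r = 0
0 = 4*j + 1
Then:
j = -1/4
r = 1/2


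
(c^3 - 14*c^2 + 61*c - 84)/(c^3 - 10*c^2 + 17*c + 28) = (c - 3)/(c + 1)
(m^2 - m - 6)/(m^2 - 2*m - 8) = (m - 3)/(m - 4)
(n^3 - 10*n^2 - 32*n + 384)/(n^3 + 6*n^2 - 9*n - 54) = (n^2 - 16*n + 64)/(n^2 - 9)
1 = 1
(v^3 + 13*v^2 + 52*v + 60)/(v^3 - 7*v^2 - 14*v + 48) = (v^3 + 13*v^2 + 52*v + 60)/(v^3 - 7*v^2 - 14*v + 48)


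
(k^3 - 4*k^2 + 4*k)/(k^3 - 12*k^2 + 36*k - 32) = k/(k - 8)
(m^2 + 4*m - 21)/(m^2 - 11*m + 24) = (m + 7)/(m - 8)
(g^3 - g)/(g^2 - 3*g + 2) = g*(g + 1)/(g - 2)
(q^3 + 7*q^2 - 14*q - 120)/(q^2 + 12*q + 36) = (q^2 + q - 20)/(q + 6)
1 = 1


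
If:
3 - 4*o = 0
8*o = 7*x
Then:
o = 3/4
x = 6/7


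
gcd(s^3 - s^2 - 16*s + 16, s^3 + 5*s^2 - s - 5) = s - 1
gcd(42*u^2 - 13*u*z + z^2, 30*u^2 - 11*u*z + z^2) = -6*u + z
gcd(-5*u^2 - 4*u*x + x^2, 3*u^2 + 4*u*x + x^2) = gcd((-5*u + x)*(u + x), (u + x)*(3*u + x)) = u + x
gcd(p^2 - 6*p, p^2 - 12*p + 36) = p - 6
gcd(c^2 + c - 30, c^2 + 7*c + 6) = c + 6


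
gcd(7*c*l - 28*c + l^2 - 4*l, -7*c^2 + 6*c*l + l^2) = 7*c + l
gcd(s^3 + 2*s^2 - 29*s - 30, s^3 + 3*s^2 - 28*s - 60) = s^2 + s - 30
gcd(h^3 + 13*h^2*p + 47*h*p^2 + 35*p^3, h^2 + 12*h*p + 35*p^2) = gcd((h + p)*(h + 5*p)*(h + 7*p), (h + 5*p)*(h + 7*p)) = h^2 + 12*h*p + 35*p^2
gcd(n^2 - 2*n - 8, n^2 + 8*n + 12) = n + 2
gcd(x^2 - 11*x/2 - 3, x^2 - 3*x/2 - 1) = x + 1/2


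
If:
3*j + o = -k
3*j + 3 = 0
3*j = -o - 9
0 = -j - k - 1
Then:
No Solution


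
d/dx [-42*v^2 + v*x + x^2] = v + 2*x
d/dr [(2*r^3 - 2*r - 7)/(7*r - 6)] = (28*r^3 - 36*r^2 + 61)/(49*r^2 - 84*r + 36)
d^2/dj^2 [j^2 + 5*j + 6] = 2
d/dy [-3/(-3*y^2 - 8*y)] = 6*(-3*y - 4)/(y^2*(3*y + 8)^2)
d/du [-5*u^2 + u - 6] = 1 - 10*u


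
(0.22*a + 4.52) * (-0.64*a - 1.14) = -0.1408*a^2 - 3.1436*a - 5.1528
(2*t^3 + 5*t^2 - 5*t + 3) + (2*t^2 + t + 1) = 2*t^3 + 7*t^2 - 4*t + 4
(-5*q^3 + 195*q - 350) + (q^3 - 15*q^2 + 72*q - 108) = -4*q^3 - 15*q^2 + 267*q - 458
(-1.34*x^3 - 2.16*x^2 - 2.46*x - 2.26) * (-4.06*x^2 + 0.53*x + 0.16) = 5.4404*x^5 + 8.0594*x^4 + 8.6284*x^3 + 7.5262*x^2 - 1.5914*x - 0.3616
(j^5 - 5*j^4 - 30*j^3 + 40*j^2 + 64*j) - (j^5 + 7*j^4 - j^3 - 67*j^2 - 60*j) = -12*j^4 - 29*j^3 + 107*j^2 + 124*j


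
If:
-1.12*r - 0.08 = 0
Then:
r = -0.07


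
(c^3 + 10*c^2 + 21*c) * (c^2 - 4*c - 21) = c^5 + 6*c^4 - 40*c^3 - 294*c^2 - 441*c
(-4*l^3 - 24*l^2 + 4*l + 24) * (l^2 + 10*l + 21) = -4*l^5 - 64*l^4 - 320*l^3 - 440*l^2 + 324*l + 504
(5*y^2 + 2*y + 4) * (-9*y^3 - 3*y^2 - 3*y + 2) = -45*y^5 - 33*y^4 - 57*y^3 - 8*y^2 - 8*y + 8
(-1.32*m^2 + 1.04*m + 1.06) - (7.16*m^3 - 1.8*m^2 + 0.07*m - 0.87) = -7.16*m^3 + 0.48*m^2 + 0.97*m + 1.93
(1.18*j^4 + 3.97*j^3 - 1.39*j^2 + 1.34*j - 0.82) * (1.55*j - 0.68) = 1.829*j^5 + 5.3511*j^4 - 4.8541*j^3 + 3.0222*j^2 - 2.1822*j + 0.5576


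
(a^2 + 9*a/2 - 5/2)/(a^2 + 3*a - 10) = (a - 1/2)/(a - 2)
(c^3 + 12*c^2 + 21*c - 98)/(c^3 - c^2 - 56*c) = (c^2 + 5*c - 14)/(c*(c - 8))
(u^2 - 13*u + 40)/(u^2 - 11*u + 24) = (u - 5)/(u - 3)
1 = 1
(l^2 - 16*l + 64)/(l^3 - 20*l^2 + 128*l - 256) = 1/(l - 4)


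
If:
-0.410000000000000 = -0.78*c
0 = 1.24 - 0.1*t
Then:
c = 0.53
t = 12.40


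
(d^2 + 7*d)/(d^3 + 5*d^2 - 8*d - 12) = d*(d + 7)/(d^3 + 5*d^2 - 8*d - 12)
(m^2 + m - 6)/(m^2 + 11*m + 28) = (m^2 + m - 6)/(m^2 + 11*m + 28)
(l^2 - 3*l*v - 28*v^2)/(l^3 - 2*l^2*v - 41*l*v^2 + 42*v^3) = (-l - 4*v)/(-l^2 - 5*l*v + 6*v^2)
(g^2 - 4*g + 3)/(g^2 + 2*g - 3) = (g - 3)/(g + 3)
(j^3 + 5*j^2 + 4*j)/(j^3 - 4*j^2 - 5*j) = (j + 4)/(j - 5)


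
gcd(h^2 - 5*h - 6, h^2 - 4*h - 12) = h - 6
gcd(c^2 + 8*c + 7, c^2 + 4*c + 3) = c + 1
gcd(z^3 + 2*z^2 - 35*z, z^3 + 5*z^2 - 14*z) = z^2 + 7*z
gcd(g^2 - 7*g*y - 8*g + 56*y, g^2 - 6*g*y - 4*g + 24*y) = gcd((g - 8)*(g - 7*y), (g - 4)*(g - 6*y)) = 1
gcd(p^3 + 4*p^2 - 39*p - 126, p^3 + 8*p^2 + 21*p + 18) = p + 3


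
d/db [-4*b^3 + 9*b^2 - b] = -12*b^2 + 18*b - 1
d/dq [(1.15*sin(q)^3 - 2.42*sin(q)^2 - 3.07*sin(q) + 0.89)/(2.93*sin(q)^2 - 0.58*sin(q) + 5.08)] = (3.3695*sin(q)^4 - 1.334*sin(q)^3 + 27.9247*sin(q)^2 - 29.8026*sin(q) - 15.0794)*cos(q)/(8.5849*sin(q)^4 - 3.3988*sin(q)^3 + 30.1052*sin(q)^2 - 5.8928*sin(q) + 25.8064)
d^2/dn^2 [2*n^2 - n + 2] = 4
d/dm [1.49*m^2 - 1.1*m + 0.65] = 2.98*m - 1.1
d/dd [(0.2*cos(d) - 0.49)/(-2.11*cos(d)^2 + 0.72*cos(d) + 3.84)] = (-0.422*cos(d)^2 + 2.0678*cos(d) - 1.1208)*sin(d)/(4.4521*cos(d)^4 - 3.0384*cos(d)^3 - 15.6864*cos(d)^2 + 5.5296*cos(d) + 14.7456)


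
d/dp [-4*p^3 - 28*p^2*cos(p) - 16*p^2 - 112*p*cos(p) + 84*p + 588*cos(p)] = 28*p^2*sin(p) - 12*p^2 + 112*p*sin(p) - 56*p*cos(p) - 32*p - 588*sin(p) - 112*cos(p) + 84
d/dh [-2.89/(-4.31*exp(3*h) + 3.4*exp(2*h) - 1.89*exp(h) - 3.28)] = (-37.3677*exp(2*h) + 19.652*exp(h) - 5.4621)*exp(h)/(4.31*exp(3*h) - 3.4*exp(2*h) + 1.89*exp(h) + 3.28)^2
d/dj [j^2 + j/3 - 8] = 2*j + 1/3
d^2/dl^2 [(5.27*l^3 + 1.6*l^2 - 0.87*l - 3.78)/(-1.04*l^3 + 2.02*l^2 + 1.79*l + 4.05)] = (-25.603552*l^6 - 53.21784*l^5 - 246.14304*l^4 - 147.039018*l^3 - 56.395926*l^2 - 383.817366*l - 102.727494)/(1.124864*l^9 - 6.554496*l^8 + 6.922656*l^7 + 1.178744*l^6 + 39.134484*l^5 - 23.756826*l^4 - 42.423479*l^3 - 138.328965*l^2 - 88.081425*l - 66.430125)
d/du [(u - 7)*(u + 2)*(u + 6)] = 3*u^2 + 2*u - 44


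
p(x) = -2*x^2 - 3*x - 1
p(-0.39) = -0.13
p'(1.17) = -7.68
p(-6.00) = -55.00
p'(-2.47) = 6.88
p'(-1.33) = 2.32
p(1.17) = -7.25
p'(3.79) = -18.16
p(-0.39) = -0.13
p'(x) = -4*x - 3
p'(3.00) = -15.00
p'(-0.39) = -1.44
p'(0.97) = -6.88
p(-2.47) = -5.79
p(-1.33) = -0.55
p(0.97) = -5.79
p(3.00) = -28.00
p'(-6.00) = 21.00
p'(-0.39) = -1.44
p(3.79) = -41.10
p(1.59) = -10.83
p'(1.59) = -9.36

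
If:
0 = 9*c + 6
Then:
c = -2/3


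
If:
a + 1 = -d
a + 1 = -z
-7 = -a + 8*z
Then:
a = -1/9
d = -8/9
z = -8/9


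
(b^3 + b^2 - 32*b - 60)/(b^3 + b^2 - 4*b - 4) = (b^2 - b - 30)/(b^2 - b - 2)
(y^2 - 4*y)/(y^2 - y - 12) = y/(y + 3)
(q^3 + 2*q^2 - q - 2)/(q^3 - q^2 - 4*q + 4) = (q + 1)/(q - 2)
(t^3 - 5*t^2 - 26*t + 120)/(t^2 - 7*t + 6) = (t^2 + t - 20)/(t - 1)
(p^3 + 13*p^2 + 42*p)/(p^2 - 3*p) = (p^2 + 13*p + 42)/(p - 3)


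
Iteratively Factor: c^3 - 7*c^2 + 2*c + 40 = (c + 2)*(c^2 - 9*c + 20) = (c - 5)*(c + 2)*(c - 4)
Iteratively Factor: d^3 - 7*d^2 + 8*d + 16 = (d - 4)*(d^2 - 3*d - 4) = (d - 4)*(d + 1)*(d - 4)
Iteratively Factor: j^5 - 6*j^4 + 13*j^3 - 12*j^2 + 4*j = (j - 1)*(j^4 - 5*j^3 + 8*j^2 - 4*j) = j*(j - 1)*(j^3 - 5*j^2 + 8*j - 4) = j*(j - 1)^2*(j^2 - 4*j + 4) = j*(j - 2)*(j - 1)^2*(j - 2)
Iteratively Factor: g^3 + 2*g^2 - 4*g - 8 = (g + 2)*(g^2 - 4) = (g + 2)^2*(g - 2)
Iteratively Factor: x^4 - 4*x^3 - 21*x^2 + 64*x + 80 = (x + 1)*(x^3 - 5*x^2 - 16*x + 80) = (x - 4)*(x + 1)*(x^2 - x - 20) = (x - 4)*(x + 1)*(x + 4)*(x - 5)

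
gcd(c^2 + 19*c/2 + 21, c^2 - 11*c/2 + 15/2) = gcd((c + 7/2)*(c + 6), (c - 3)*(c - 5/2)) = 1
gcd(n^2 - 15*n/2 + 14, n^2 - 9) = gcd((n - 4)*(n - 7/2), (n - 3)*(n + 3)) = 1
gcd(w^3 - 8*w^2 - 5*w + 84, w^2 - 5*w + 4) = w - 4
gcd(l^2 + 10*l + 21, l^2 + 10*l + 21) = l^2 + 10*l + 21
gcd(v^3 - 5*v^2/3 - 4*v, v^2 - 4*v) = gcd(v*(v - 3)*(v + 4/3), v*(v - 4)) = v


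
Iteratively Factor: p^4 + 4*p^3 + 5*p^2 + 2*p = (p)*(p^3 + 4*p^2 + 5*p + 2) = p*(p + 1)*(p^2 + 3*p + 2) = p*(p + 1)*(p + 2)*(p + 1)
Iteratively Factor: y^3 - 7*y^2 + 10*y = (y)*(y^2 - 7*y + 10) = y*(y - 2)*(y - 5)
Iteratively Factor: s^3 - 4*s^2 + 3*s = (s)*(s^2 - 4*s + 3) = s*(s - 1)*(s - 3)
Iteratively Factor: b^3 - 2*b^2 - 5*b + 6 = (b - 3)*(b^2 + b - 2) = (b - 3)*(b - 1)*(b + 2)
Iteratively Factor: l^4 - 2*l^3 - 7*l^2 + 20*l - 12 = (l - 1)*(l^3 - l^2 - 8*l + 12) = (l - 2)*(l - 1)*(l^2 + l - 6) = (l - 2)^2*(l - 1)*(l + 3)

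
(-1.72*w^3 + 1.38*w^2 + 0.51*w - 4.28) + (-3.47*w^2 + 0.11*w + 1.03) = -1.72*w^3 - 2.09*w^2 + 0.62*w - 3.25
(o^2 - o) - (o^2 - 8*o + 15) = 7*o - 15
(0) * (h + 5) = 0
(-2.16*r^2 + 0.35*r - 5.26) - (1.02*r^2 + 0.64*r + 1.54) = -3.18*r^2 - 0.29*r - 6.8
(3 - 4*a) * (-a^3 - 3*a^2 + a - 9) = 4*a^4 + 9*a^3 - 13*a^2 + 39*a - 27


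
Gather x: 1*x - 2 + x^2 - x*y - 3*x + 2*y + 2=x^2 + x*(-y - 2) + 2*y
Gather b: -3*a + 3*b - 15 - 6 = -3*a + 3*b - 21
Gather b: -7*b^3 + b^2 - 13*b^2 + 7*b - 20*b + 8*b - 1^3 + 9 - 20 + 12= -7*b^3 - 12*b^2 - 5*b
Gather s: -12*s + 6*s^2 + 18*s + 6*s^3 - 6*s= 6*s^3 + 6*s^2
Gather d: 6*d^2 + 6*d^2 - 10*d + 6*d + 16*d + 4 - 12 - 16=12*d^2 + 12*d - 24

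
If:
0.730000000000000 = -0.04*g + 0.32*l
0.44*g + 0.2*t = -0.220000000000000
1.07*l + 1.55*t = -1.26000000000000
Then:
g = 0.61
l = 2.36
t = -2.44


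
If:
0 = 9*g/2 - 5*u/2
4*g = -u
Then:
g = 0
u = 0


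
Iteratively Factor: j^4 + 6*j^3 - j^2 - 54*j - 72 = (j + 2)*(j^3 + 4*j^2 - 9*j - 36) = (j + 2)*(j + 3)*(j^2 + j - 12) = (j + 2)*(j + 3)*(j + 4)*(j - 3)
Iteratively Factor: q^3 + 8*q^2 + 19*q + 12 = (q + 4)*(q^2 + 4*q + 3) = (q + 1)*(q + 4)*(q + 3)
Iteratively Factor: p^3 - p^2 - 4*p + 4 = (p + 2)*(p^2 - 3*p + 2) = (p - 1)*(p + 2)*(p - 2)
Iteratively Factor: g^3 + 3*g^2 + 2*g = (g)*(g^2 + 3*g + 2) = g*(g + 2)*(g + 1)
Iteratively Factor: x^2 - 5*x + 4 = (x - 1)*(x - 4)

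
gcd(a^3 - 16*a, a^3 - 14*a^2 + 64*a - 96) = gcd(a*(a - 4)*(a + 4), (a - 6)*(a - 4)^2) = a - 4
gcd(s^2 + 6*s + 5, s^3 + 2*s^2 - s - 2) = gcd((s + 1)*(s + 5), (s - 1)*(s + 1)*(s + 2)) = s + 1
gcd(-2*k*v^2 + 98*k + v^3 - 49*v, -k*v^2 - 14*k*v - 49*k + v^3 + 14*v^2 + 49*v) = v + 7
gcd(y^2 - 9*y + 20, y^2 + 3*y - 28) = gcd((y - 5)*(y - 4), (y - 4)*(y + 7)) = y - 4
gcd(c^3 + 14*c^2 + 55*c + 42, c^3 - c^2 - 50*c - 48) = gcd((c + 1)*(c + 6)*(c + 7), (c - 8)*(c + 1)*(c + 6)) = c^2 + 7*c + 6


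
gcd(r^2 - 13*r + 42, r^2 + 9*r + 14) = 1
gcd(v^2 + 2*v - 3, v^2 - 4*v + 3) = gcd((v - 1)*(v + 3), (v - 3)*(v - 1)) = v - 1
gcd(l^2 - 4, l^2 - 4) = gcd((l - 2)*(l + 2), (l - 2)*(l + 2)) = l^2 - 4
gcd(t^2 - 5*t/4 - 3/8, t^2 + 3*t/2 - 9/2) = t - 3/2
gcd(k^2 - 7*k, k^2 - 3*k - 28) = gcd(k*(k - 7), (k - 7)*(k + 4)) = k - 7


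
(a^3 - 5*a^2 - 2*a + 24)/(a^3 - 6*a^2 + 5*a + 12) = (a + 2)/(a + 1)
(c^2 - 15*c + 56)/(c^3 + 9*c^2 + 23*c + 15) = (c^2 - 15*c + 56)/(c^3 + 9*c^2 + 23*c + 15)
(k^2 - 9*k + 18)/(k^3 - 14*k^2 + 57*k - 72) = (k - 6)/(k^2 - 11*k + 24)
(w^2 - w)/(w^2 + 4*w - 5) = w/(w + 5)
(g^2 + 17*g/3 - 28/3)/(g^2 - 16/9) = 3*(g + 7)/(3*g + 4)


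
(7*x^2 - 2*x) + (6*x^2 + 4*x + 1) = 13*x^2 + 2*x + 1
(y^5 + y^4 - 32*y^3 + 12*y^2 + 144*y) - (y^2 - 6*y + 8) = y^5 + y^4 - 32*y^3 + 11*y^2 + 150*y - 8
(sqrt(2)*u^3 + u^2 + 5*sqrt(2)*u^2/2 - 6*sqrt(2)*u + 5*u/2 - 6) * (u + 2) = sqrt(2)*u^4 + u^3 + 9*sqrt(2)*u^3/2 - sqrt(2)*u^2 + 9*u^2/2 - 12*sqrt(2)*u - u - 12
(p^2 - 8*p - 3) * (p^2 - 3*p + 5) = p^4 - 11*p^3 + 26*p^2 - 31*p - 15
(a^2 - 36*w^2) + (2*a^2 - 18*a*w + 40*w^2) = 3*a^2 - 18*a*w + 4*w^2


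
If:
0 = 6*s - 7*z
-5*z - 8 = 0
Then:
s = -28/15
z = -8/5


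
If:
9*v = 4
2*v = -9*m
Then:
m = -8/81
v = 4/9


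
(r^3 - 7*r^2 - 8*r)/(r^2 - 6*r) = (r^2 - 7*r - 8)/(r - 6)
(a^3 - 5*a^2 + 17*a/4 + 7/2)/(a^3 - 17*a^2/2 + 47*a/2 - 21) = (a + 1/2)/(a - 3)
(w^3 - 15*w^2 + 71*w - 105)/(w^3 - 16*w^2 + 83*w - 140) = (w - 3)/(w - 4)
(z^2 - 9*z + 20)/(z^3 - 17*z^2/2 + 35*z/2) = 2*(z - 4)/(z*(2*z - 7))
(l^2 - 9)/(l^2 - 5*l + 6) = (l + 3)/(l - 2)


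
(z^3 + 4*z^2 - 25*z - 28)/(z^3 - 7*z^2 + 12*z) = (z^2 + 8*z + 7)/(z*(z - 3))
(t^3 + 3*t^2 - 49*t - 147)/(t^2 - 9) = (t^2 - 49)/(t - 3)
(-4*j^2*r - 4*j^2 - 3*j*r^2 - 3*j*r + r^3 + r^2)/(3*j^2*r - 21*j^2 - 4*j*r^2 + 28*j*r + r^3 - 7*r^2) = (-4*j^2*r - 4*j^2 - 3*j*r^2 - 3*j*r + r^3 + r^2)/(3*j^2*r - 21*j^2 - 4*j*r^2 + 28*j*r + r^3 - 7*r^2)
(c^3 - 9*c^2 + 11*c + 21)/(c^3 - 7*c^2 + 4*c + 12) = (c^2 - 10*c + 21)/(c^2 - 8*c + 12)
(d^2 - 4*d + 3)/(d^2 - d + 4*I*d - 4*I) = (d - 3)/(d + 4*I)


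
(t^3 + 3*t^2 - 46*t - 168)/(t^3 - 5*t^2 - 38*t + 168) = (t + 4)/(t - 4)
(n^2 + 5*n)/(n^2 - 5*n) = (n + 5)/(n - 5)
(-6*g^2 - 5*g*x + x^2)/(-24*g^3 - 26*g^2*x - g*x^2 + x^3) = 1/(4*g + x)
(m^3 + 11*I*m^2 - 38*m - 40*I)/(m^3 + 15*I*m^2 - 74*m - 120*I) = (m + 2*I)/(m + 6*I)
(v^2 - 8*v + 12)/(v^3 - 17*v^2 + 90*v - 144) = (v - 2)/(v^2 - 11*v + 24)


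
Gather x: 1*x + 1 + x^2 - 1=x^2 + x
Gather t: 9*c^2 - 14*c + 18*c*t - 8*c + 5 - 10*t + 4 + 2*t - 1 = 9*c^2 - 22*c + t*(18*c - 8) + 8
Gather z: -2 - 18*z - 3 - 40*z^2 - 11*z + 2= -40*z^2 - 29*z - 3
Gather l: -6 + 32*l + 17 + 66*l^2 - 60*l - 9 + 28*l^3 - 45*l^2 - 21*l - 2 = 28*l^3 + 21*l^2 - 49*l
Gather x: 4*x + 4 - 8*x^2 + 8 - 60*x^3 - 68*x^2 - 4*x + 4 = -60*x^3 - 76*x^2 + 16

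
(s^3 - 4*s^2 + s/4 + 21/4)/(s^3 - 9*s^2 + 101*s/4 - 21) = (s + 1)/(s - 4)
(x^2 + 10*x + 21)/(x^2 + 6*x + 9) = (x + 7)/(x + 3)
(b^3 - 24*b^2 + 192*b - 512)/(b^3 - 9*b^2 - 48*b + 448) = (b - 8)/(b + 7)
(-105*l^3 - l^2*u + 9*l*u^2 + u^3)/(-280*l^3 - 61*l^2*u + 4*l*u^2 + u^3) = (-3*l + u)/(-8*l + u)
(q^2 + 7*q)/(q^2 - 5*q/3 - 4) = 3*q*(q + 7)/(3*q^2 - 5*q - 12)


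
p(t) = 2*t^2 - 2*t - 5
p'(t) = 4*t - 2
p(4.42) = 25.23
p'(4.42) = 15.68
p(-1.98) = 6.80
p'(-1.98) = -9.92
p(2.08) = -0.51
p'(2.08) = 6.32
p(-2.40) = 11.32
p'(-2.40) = -11.60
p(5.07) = 36.27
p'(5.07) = 18.28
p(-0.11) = -4.76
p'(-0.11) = -2.44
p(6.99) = 78.74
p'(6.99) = 25.96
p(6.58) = 68.43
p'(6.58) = 24.32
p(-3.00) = 19.00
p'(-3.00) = -14.00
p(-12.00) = 307.00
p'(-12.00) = -50.00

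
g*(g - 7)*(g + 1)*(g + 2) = g^4 - 4*g^3 - 19*g^2 - 14*g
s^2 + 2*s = s*(s + 2)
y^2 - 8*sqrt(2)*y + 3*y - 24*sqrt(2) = (y + 3)*(y - 8*sqrt(2))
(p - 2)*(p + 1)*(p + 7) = p^3 + 6*p^2 - 9*p - 14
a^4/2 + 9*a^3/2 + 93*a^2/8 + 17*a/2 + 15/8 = (a/2 + 1/4)*(a + 1/2)*(a + 3)*(a + 5)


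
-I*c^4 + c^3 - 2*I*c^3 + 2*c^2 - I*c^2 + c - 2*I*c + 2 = (c + 2)*(c - I)*(c + I)*(-I*c + 1)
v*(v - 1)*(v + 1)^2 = v^4 + v^3 - v^2 - v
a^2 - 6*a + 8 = (a - 4)*(a - 2)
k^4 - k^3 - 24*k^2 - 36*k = k*(k - 6)*(k + 2)*(k + 3)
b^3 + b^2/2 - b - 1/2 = (b - 1)*(b + 1/2)*(b + 1)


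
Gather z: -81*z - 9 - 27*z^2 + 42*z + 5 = -27*z^2 - 39*z - 4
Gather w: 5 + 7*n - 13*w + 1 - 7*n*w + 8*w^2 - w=7*n + 8*w^2 + w*(-7*n - 14) + 6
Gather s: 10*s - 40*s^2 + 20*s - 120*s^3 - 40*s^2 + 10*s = -120*s^3 - 80*s^2 + 40*s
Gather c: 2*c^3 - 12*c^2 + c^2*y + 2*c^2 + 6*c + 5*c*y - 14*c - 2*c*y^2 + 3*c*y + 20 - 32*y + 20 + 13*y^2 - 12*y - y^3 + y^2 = 2*c^3 + c^2*(y - 10) + c*(-2*y^2 + 8*y - 8) - y^3 + 14*y^2 - 44*y + 40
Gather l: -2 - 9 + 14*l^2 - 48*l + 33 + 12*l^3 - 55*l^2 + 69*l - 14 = 12*l^3 - 41*l^2 + 21*l + 8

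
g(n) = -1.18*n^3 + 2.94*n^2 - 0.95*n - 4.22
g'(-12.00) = -581.27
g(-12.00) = 2469.58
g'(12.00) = -440.15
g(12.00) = -1631.30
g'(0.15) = -0.15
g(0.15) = -4.30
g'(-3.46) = -63.67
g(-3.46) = 83.14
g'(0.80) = 1.49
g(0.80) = -3.70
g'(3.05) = -15.95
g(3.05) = -13.25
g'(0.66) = 1.39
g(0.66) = -3.91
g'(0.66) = 1.39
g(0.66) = -3.91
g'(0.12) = -0.30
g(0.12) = -4.29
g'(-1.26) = -13.98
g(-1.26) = 4.00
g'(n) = -3.54*n^2 + 5.88*n - 0.95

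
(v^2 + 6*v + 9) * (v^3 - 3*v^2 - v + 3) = v^5 + 3*v^4 - 10*v^3 - 30*v^2 + 9*v + 27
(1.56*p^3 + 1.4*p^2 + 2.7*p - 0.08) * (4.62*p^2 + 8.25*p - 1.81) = 7.2072*p^5 + 19.338*p^4 + 21.2004*p^3 + 19.3714*p^2 - 5.547*p + 0.1448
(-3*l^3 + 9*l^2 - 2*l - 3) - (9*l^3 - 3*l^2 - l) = -12*l^3 + 12*l^2 - l - 3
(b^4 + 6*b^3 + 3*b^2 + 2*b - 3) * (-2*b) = -2*b^5 - 12*b^4 - 6*b^3 - 4*b^2 + 6*b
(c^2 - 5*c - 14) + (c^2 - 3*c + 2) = 2*c^2 - 8*c - 12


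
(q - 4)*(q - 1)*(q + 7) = q^3 + 2*q^2 - 31*q + 28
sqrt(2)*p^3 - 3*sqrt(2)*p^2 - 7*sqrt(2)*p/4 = p*(p - 7/2)*(sqrt(2)*p + sqrt(2)/2)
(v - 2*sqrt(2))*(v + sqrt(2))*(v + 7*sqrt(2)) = v^3 + 6*sqrt(2)*v^2 - 18*v - 28*sqrt(2)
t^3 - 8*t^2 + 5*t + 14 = (t - 7)*(t - 2)*(t + 1)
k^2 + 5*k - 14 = (k - 2)*(k + 7)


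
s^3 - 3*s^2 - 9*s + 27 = (s - 3)^2*(s + 3)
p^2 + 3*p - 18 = (p - 3)*(p + 6)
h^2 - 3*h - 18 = (h - 6)*(h + 3)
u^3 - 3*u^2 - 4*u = u*(u - 4)*(u + 1)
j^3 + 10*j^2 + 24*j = j*(j + 4)*(j + 6)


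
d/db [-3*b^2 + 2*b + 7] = 2 - 6*b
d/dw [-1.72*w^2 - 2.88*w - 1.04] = -3.44*w - 2.88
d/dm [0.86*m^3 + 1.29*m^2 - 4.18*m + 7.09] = 2.58*m^2 + 2.58*m - 4.18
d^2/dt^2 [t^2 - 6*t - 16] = 2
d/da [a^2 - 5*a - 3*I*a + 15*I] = 2*a - 5 - 3*I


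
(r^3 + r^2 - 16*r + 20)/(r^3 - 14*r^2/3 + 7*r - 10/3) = 3*(r^2 + 3*r - 10)/(3*r^2 - 8*r + 5)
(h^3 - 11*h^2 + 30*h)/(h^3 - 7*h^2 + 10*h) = (h - 6)/(h - 2)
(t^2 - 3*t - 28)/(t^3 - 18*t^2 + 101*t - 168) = (t + 4)/(t^2 - 11*t + 24)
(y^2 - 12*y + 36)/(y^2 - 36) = (y - 6)/(y + 6)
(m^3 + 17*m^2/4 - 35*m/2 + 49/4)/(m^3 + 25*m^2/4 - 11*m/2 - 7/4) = (4*m - 7)/(4*m + 1)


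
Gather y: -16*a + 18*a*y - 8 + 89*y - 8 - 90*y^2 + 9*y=-16*a - 90*y^2 + y*(18*a + 98) - 16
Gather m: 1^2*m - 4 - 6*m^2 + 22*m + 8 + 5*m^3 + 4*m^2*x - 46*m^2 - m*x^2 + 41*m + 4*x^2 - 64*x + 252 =5*m^3 + m^2*(4*x - 52) + m*(64 - x^2) + 4*x^2 - 64*x + 256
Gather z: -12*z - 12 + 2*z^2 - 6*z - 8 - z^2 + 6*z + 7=z^2 - 12*z - 13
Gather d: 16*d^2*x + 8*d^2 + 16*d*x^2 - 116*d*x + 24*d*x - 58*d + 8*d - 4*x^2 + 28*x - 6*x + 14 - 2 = d^2*(16*x + 8) + d*(16*x^2 - 92*x - 50) - 4*x^2 + 22*x + 12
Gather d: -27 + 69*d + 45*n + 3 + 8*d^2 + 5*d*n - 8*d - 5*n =8*d^2 + d*(5*n + 61) + 40*n - 24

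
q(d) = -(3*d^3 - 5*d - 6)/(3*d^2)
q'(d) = -(9*d^2 - 5)/(3*d^2) + 2*(3*d^3 - 5*d - 6)/(3*d^3)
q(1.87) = -0.41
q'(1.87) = -2.09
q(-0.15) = 77.93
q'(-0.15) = 1110.11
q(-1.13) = 1.22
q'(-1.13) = 0.47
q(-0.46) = 6.29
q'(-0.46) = 32.22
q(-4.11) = 3.82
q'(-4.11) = -1.04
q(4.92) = -4.50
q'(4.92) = -1.10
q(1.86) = -0.39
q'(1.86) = -2.10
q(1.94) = -0.55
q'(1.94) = -1.99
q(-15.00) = 14.90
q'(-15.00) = -1.01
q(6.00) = -5.67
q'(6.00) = -1.06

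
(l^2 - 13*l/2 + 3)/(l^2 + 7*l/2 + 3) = (2*l^2 - 13*l + 6)/(2*l^2 + 7*l + 6)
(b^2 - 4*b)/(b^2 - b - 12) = b/(b + 3)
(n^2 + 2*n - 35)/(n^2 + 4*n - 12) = (n^2 + 2*n - 35)/(n^2 + 4*n - 12)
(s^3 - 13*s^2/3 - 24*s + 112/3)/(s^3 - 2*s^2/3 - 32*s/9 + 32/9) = 3*(s^2 - 3*s - 28)/(3*s^2 + 2*s - 8)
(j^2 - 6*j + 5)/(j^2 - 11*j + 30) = (j - 1)/(j - 6)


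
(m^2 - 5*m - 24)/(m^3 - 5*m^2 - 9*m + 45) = (m - 8)/(m^2 - 8*m + 15)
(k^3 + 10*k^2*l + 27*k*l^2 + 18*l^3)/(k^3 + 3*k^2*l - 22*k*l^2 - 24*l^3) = (k + 3*l)/(k - 4*l)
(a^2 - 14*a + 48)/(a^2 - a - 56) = (a - 6)/(a + 7)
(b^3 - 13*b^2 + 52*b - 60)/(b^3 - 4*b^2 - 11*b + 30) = (b - 6)/(b + 3)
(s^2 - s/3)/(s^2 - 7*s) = (s - 1/3)/(s - 7)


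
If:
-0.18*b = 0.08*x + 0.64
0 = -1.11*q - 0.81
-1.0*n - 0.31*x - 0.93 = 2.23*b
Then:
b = -0.444444444444444*x - 3.55555555555556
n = 0.681111111111111*x + 6.99888888888889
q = -0.73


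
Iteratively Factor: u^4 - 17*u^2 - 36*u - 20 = (u + 2)*(u^3 - 2*u^2 - 13*u - 10) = (u + 1)*(u + 2)*(u^2 - 3*u - 10) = (u + 1)*(u + 2)^2*(u - 5)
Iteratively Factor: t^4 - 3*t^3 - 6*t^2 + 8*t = (t)*(t^3 - 3*t^2 - 6*t + 8) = t*(t - 4)*(t^2 + t - 2) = t*(t - 4)*(t - 1)*(t + 2)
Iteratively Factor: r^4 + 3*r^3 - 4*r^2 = (r)*(r^3 + 3*r^2 - 4*r) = r*(r - 1)*(r^2 + 4*r) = r^2*(r - 1)*(r + 4)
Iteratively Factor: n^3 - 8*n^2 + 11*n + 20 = (n - 5)*(n^2 - 3*n - 4) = (n - 5)*(n - 4)*(n + 1)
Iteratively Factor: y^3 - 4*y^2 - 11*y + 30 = (y + 3)*(y^2 - 7*y + 10) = (y - 2)*(y + 3)*(y - 5)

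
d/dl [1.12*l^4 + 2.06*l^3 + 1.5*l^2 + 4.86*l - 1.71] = 4.48*l^3 + 6.18*l^2 + 3.0*l + 4.86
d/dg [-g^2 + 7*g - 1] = 7 - 2*g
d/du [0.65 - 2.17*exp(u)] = -2.17*exp(u)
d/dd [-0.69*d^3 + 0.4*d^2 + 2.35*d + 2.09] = -2.07*d^2 + 0.8*d + 2.35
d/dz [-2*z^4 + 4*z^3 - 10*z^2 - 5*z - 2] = -8*z^3 + 12*z^2 - 20*z - 5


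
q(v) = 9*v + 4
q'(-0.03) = 9.00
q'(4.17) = 9.00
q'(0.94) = 9.00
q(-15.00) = -131.00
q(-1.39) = -8.51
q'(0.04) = 9.00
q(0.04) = 4.36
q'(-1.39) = 9.00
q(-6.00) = -50.00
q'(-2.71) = 9.00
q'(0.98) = 9.00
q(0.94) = 12.46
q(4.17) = 41.53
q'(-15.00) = 9.00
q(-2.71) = -20.39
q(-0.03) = 3.73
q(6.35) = 61.15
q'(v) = 9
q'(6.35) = 9.00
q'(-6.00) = 9.00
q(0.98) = 12.82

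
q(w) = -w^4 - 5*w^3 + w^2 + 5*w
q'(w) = -4*w^3 - 15*w^2 + 2*w + 5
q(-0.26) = -1.15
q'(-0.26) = 3.54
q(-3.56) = 59.84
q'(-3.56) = -11.75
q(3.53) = -345.10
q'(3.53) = -350.80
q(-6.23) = -289.76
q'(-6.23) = 377.56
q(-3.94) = 60.66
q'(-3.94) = 8.92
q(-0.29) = -1.25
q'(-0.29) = 3.26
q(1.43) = -9.61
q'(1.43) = -34.51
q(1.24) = -4.16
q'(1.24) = -23.21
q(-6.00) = -210.00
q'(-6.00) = 317.00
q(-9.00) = -2880.00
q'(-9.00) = 1688.00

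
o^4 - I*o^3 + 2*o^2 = o^2*(o - 2*I)*(o + I)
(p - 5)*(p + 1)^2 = p^3 - 3*p^2 - 9*p - 5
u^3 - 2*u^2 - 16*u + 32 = (u - 4)*(u - 2)*(u + 4)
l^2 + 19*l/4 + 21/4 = (l + 7/4)*(l + 3)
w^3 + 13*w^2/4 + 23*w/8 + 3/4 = (w + 1/2)*(w + 3/4)*(w + 2)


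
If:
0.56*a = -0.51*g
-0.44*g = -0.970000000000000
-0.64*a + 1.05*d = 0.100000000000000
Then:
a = -2.01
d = -1.13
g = 2.20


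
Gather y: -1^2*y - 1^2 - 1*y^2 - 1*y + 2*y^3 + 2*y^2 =2*y^3 + y^2 - 2*y - 1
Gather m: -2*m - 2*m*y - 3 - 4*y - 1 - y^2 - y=m*(-2*y - 2) - y^2 - 5*y - 4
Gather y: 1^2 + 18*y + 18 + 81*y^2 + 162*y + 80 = 81*y^2 + 180*y + 99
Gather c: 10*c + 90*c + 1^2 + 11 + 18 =100*c + 30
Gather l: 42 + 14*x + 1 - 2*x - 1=12*x + 42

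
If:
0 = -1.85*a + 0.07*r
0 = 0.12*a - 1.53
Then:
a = 12.75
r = 336.96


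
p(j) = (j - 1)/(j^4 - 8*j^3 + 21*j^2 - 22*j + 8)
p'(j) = (j - 1)*(-4*j^3 + 24*j^2 - 42*j + 22)/(j^4 - 8*j^3 + 21*j^2 - 22*j + 8)^2 + 1/(j^4 - 8*j^3 + 21*j^2 - 22*j + 8)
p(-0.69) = -0.05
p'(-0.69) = -0.06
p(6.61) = 0.01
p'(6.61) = -0.01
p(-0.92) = -0.04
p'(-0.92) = -0.04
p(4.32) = 0.41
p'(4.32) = -1.56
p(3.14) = -0.48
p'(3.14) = 0.09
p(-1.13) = -0.03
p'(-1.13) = -0.03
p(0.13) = -0.16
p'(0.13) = -0.31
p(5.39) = 0.05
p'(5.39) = -0.06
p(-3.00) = -0.00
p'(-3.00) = 0.00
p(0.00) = -0.12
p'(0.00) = -0.22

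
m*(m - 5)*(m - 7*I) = m^3 - 5*m^2 - 7*I*m^2 + 35*I*m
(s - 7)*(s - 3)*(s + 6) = s^3 - 4*s^2 - 39*s + 126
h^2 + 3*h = h*(h + 3)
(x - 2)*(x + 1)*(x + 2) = x^3 + x^2 - 4*x - 4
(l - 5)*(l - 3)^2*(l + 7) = l^4 - 4*l^3 - 38*l^2 + 228*l - 315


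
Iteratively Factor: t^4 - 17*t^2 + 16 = (t - 4)*(t^3 + 4*t^2 - t - 4) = (t - 4)*(t + 1)*(t^2 + 3*t - 4) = (t - 4)*(t + 1)*(t + 4)*(t - 1)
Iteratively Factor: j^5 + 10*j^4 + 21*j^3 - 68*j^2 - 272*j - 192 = (j + 4)*(j^4 + 6*j^3 - 3*j^2 - 56*j - 48) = (j + 1)*(j + 4)*(j^3 + 5*j^2 - 8*j - 48) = (j + 1)*(j + 4)^2*(j^2 + j - 12) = (j - 3)*(j + 1)*(j + 4)^2*(j + 4)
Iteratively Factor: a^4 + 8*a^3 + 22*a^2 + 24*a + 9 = (a + 3)*(a^3 + 5*a^2 + 7*a + 3) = (a + 1)*(a + 3)*(a^2 + 4*a + 3) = (a + 1)*(a + 3)^2*(a + 1)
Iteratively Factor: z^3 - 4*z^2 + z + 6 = (z + 1)*(z^2 - 5*z + 6) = (z - 3)*(z + 1)*(z - 2)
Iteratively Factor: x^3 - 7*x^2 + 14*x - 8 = (x - 2)*(x^2 - 5*x + 4) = (x - 4)*(x - 2)*(x - 1)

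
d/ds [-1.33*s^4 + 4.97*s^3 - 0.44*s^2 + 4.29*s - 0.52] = -5.32*s^3 + 14.91*s^2 - 0.88*s + 4.29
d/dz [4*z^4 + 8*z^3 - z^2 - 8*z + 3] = 16*z^3 + 24*z^2 - 2*z - 8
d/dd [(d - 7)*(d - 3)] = 2*d - 10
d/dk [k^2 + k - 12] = 2*k + 1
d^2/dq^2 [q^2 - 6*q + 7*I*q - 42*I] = 2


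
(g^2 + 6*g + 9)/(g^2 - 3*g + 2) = (g^2 + 6*g + 9)/(g^2 - 3*g + 2)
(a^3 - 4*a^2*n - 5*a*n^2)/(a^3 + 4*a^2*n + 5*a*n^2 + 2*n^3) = a*(a - 5*n)/(a^2 + 3*a*n + 2*n^2)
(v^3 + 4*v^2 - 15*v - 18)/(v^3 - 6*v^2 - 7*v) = (v^2 + 3*v - 18)/(v*(v - 7))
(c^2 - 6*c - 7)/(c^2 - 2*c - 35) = (c + 1)/(c + 5)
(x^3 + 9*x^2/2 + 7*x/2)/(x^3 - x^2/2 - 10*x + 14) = x*(x + 1)/(x^2 - 4*x + 4)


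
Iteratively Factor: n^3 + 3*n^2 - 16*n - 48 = (n - 4)*(n^2 + 7*n + 12) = (n - 4)*(n + 4)*(n + 3)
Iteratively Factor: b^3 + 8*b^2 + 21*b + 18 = (b + 2)*(b^2 + 6*b + 9) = (b + 2)*(b + 3)*(b + 3)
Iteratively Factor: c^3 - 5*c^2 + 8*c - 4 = (c - 1)*(c^2 - 4*c + 4) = (c - 2)*(c - 1)*(c - 2)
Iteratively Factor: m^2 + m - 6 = (m + 3)*(m - 2)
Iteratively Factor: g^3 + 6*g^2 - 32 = (g + 4)*(g^2 + 2*g - 8) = (g + 4)^2*(g - 2)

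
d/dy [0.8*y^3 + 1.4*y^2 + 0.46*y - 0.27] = 2.4*y^2 + 2.8*y + 0.46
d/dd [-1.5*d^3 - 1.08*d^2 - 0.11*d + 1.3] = -4.5*d^2 - 2.16*d - 0.11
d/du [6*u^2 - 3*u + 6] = 12*u - 3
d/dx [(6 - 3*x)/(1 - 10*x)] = 57/(10*x - 1)^2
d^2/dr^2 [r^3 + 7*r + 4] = 6*r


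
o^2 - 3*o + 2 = (o - 2)*(o - 1)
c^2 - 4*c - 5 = (c - 5)*(c + 1)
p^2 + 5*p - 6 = (p - 1)*(p + 6)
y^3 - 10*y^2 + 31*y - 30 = (y - 5)*(y - 3)*(y - 2)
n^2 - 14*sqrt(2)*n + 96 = (n - 8*sqrt(2))*(n - 6*sqrt(2))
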